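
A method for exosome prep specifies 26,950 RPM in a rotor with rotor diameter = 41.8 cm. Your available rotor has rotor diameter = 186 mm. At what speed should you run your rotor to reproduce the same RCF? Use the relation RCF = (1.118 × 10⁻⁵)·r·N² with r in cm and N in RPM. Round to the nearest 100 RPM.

40400 RPM

Original rotor: r = 41.8 / 2 = 20.9 cm
RCF = 1.118 × 10⁻⁵ × r × N²
RCF_original = 1.118 × 10⁻⁵ × 20.9 × (26950)² = 1.118 × 10⁻⁵ × 20.9 × 726,302,500 ≈ 169,709.3 × g
Your rotor: r = 186 mm / 2 = 93 mm = 9.3 cm
169,709.3 = 1.118 × 10⁻⁵ × 9.3 × N²
N² = 169,709.3 / (10.3974 × 10⁻⁵) = 1,632,228,249
N ≈ √1,632,228,249 ≈ 40,400.8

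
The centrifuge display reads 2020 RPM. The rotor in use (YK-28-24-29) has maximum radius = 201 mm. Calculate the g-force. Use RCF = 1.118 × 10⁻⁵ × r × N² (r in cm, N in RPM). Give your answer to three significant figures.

RCF ≈ 917 x g

r = 201 mm = 20.1 cm
RCF = 1.118 × 10⁻⁵ × 20.1 × (2020)² = 1.118 × 10⁻⁵ × 20.1 × 4,080,400 ≈ 916.9 × g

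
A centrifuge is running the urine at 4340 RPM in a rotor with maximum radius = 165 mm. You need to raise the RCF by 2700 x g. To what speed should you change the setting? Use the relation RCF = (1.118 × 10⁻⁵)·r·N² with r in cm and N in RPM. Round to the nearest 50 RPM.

r = 165 mm = 16.5 cm
Current RCF = 1.118 × 10⁻⁵ × 16.5 × (4340)² = 1.118 × 10⁻⁵ × 16.5 × 18,835,600 ≈ 3,474.6 × g
Target RCF = 3,474.6 + 2,700 = 6,174.6 × g
N² = 6,174.6 / (18.447 × 10⁻⁵) = 33,472,109
N ≈ √33,472,109 ≈ 5,785.5

5800 RPM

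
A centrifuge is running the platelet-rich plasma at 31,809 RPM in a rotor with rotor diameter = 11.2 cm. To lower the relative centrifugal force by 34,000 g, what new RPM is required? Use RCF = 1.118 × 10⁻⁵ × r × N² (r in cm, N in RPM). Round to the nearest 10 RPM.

r = 11.2 / 2 = 5.6 cm
Current RCF = 1.118 × 10⁻⁵ × 5.6 × (31809)² = 1.118 × 10⁻⁵ × 5.6 × 1,011,812,481 ≈ 63,347.6 × g
Target RCF = 63,347.6 − 34,000 = 29,347.6 × g
N² = 29,347.6 / (6.2608 × 10⁻⁵) = 468,751,597
N ≈ √468,751,597 ≈ 21,650.7

≈ 21650 RPM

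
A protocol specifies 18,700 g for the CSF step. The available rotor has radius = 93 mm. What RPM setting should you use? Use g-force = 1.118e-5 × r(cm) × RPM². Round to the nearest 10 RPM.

N ≈ 13410 RPM

r = 93 mm = 9.3 cm
RCF = 1.118 × 10⁻⁵ × r × N²
18,700 = 1.118 × 10⁻⁵ × 9.3 × N²
N² = 18,700 / (10.3974 × 10⁻⁵) = 179,852,655
N ≈ √179,852,655 ≈ 13,410.9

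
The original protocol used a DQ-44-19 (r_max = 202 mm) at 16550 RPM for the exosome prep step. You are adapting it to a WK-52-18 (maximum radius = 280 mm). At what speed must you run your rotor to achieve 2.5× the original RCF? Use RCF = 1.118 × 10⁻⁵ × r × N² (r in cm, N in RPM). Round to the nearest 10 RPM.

22230 RPM

Original rotor: r = 202 mm = 20.2 cm
RCF = 1.118 × 10⁻⁵ × r × N²
RCF_original = 1.118 × 10⁻⁵ × 20.2 × (16550)² = 1.118 × 10⁻⁵ × 20.2 × 273,902,500 ≈ 61,857 × g
Target RCF = 2.5 × 61,857 ≈ 154,642.5 × g
Your rotor: r = 280 mm = 28.0 cm
154,642.5 = 1.118 × 10⁻⁵ × 28 × N²
N² = 154,642.5 / (31.304 × 10⁻⁵) = 494,002,364
N ≈ √494,002,364 ≈ 22,226.2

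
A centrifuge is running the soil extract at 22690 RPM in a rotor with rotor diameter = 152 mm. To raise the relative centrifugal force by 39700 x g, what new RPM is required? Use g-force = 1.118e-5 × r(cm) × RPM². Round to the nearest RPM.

r = 152 mm / 2 = 76 mm = 7.6 cm
Current RCF = 1.118 × 10⁻⁵ × 7.6 × (22690)² = 1.118 × 10⁻⁵ × 7.6 × 514,836,100 ≈ 43,744.6 × g
Target RCF = 43,744.6 + 39,700 = 83,444.6 × g
N² = 83,444.6 / (8.4968 × 10⁻⁵) = 982,070,897
N ≈ √982,070,897 ≈ 31,338.0

N₂ ≈ 31338 RPM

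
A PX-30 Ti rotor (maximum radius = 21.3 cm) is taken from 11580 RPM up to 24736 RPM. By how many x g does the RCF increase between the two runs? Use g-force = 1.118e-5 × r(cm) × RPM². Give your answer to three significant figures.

≈ 114000 x g

RCF₁ = 1.118 × 10⁻⁵ × 21.3 × (11580)² = 1.118 × 10⁻⁵ × 21.3 × 134,096,400 ≈ 31,932.9 × g
RCF₂ = 1.118 × 10⁻⁵ × 21.3 × (24736)² = 1.118 × 10⁻⁵ × 21.3 × 611,869,696 ≈ 145,707 × g
Increase = 145,707 − 31,932.9 = 113,774.1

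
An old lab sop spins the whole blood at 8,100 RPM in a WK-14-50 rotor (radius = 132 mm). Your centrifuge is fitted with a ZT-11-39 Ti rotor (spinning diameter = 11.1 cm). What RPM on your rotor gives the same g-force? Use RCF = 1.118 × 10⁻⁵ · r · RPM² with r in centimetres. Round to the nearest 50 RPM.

≈ 12500 RPM

Original rotor: r = 132 mm = 13.2 cm
RCF_original = 1.118 × 10⁻⁵ × 13.2 × (8100)² = 1.118 × 10⁻⁵ × 13.2 × 65,610,000 ≈ 9,682.5 × g
Your rotor: r = 11.1 / 2 = 5.55 cm
9,682.5 = 1.118 × 10⁻⁵ × 5.55 × N²
N² = 9,682.5 / (6.2049 × 10⁻⁵) = 156,046,028
N ≈ √156,046,028 ≈ 12,491.8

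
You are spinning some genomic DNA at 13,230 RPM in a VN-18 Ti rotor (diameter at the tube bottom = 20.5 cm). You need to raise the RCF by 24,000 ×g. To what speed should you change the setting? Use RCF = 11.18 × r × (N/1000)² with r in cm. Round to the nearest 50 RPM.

≈ 19600 RPM

r = 20.5 / 2 = 10.25 cm
Current RCF = 11.18 × 10.25 × (13.23)² = 11.18 × 10.25 × 175.0329 ≈ 20,057.9 × g
Target RCF = 20,057.9 + 24,000 = 44,057.9 × g
(N/1000)² = 44,057.9 / 114.595 = 384.4662
N = 1000 × √384.4662 ≈ 19,607.8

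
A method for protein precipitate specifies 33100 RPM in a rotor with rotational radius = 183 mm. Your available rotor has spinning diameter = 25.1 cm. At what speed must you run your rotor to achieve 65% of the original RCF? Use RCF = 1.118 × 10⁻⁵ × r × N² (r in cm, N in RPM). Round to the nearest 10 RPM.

Original rotor: r = 183 mm = 18.3 cm
RCF = 1.118 × 10⁻⁵ × r × N²
RCF_original = 1.118 × 10⁻⁵ × 18.3 × (33100)² = 1.118 × 10⁻⁵ × 18.3 × 1,095,610,000 ≈ 224,155.2 × g
Target RCF = 0.65 × 224,155.2 ≈ 145,700.9 × g
Your rotor: r = 25.1 / 2 = 12.55 cm
145,700.9 = 1.118 × 10⁻⁵ × 12.55 × N²
N² = 145,700.9 / (14.0309 × 10⁻⁵) = 1,038,428,754
N ≈ √1,038,428,754 ≈ 32,224.7

≈ 32220 RPM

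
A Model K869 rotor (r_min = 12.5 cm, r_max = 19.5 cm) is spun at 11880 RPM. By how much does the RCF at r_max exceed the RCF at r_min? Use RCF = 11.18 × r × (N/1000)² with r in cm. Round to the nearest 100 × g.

RCF_max = 11.18 × 19.5 × (11.88)² = 11.18 × 19.5 × 141.1344 ≈ 30,768.7 × g
RCF_min = 11.18 × 12.5 × (11.88)² = 11.18 × 12.5 × 141.1344 ≈ 19,723.5 × g
ΔRCF = 30,768.7 − 19,723.5 = 11,045.2

ΔRCF ≈ 11000 × g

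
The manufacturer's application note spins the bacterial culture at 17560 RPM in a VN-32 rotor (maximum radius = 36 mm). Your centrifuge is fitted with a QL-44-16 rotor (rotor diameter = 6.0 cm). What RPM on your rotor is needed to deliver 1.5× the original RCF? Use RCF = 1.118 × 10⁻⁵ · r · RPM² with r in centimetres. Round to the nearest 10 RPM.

23560 RPM

Original rotor: r = 36 mm = 3.6 cm
RCF_original = 1.118 × 10⁻⁵ × 3.6 × (17560)² = 1.118 × 10⁻⁵ × 3.6 × 308,353,600 ≈ 12,410.6 × g
Target RCF = 1.5 × 12,410.6 ≈ 18,615.9 × g
Your rotor: r = 6.0 / 2 = 3 cm
18,615.9 = 1.118 × 10⁻⁵ × 3 × N²
N² = 18,615.9 / (3.354 × 10⁻⁵) = 555,035,778
N ≈ √555,035,778 ≈ 23,559.2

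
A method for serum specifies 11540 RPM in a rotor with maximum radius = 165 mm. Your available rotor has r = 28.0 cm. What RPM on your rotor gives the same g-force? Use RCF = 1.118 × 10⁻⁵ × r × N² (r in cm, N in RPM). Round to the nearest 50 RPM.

Original rotor: r = 165 mm = 16.5 cm
RCF = 1.118 × 10⁻⁵ × r × N²
RCF_original = 1.118 × 10⁻⁵ × 16.5 × (11540)² = 1.118 × 10⁻⁵ × 16.5 × 133,171,600 ≈ 24,566.2 × g
24,566.2 = 1.118 × 10⁻⁵ × 28 × N²
N² = 24,566.2 / (31.304 × 10⁻⁵) = 78,476,233
N ≈ √78,476,233 ≈ 8,858.7

≈ 8850 RPM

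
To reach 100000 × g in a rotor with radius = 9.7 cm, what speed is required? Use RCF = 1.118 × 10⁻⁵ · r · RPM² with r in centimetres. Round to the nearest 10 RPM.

100,000 = 1.118 × 10⁻⁵ × 9.7 × N²
N² = 100,000 / (10.8446 × 10⁻⁵) = 922,117,920
N ≈ √922,117,920 ≈ 30,366.4

30370 RPM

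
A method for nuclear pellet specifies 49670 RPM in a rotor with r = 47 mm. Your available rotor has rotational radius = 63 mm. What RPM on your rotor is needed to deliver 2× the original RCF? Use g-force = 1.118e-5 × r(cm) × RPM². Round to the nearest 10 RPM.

≈ 60670 RPM

Original rotor: r = 47 mm = 4.7 cm
RCF = 1.118 × 10⁻⁵ × r × N²
RCF_original = 1.118 × 10⁻⁵ × 4.7 × (49670)² = 1.118 × 10⁻⁵ × 4.7 × 2,467,108,900 ≈ 129,636.7 × g
Target RCF = 2 × 129,636.7 ≈ 259,273.4 × g
Your rotor: r = 63 mm = 6.3 cm
259,273.4 = 1.118 × 10⁻⁵ × 6.3 × N²
N² = 259,273.4 / (7.0434 × 10⁻⁵) = 3,681,083,000
N ≈ √3,681,083,000 ≈ 60,671.9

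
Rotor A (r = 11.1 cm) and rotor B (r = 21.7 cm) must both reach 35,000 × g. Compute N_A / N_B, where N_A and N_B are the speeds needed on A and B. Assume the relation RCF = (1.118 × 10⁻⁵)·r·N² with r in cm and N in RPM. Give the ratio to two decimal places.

1.40

At fixed RCF, N ∝ 1/√r, so N_A/N_B = √(r_B/r_A) = √(21.7/11.1) = √1.954955 = 1.3982.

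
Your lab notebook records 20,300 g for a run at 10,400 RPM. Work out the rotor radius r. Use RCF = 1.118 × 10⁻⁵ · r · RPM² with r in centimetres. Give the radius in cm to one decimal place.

20300 = 1.118 × 10⁻⁵ × r × (10400)²
r = 20300 / (1.118 × 10⁻⁵ × 108,160,000) = 20300 / 1209.229 ≈ 16.788 cm

r ≈ 16.8 cm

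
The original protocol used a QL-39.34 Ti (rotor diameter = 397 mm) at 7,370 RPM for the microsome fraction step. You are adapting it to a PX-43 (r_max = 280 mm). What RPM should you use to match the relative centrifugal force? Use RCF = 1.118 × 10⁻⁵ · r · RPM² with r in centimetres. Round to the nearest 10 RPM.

6210 RPM

Original rotor: r = 397 mm / 2 = 198.5 mm = 19.85 cm
RCF_original = 1.118 × 10⁻⁵ × 19.85 × (7370)² = 1.118 × 10⁻⁵ × 19.85 × 54,316,900 ≈ 12,054.2 × g
Your rotor: r = 280 mm = 28.0 cm
12,054.2 = 1.118 × 10⁻⁵ × 28 × N²
N² = 12,054.2 / (31.304 × 10⁻⁵) = 38,506,900
N ≈ √38,506,900 ≈ 6,205.4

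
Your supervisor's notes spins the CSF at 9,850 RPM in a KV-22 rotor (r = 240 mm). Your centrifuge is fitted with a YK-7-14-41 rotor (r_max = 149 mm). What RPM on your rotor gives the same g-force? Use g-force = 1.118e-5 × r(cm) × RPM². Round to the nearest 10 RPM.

Original rotor: r = 240 mm = 24.0 cm
RCF = 1.118 × 10⁻⁵ × r × N²
RCF_original = 1.118 × 10⁻⁵ × 24 × (9850)² = 1.118 × 10⁻⁵ × 24 × 97,022,500 ≈ 26,033.1 × g
Your rotor: r = 149 mm = 14.9 cm
26,033.1 = 1.118 × 10⁻⁵ × 14.9 × N²
N² = 26,033.1 / (16.6582 × 10⁻⁵) = 156,277,989
N ≈ √156,277,989 ≈ 12,501.1

≈ 12500 RPM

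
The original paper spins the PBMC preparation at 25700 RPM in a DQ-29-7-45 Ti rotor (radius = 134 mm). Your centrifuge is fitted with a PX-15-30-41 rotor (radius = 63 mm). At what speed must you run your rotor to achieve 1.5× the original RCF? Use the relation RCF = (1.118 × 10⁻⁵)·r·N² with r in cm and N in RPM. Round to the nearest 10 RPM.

≈ 45910 RPM

Original rotor: r = 134 mm = 13.4 cm
RCF_original = 1.118 × 10⁻⁵ × 13.4 × (25700)² = 1.118 × 10⁻⁵ × 13.4 × 660,490,000 ≈ 98,949.3 × g
Target RCF = 1.5 × 98,949.3 ≈ 148,424 × g
Your rotor: r = 63 mm = 6.3 cm
148,424 = 1.118 × 10⁻⁵ × 6.3 × N²
N² = 148,424 / (7.0434 × 10⁻⁵) = 2,107,277,735
N ≈ √2,107,277,735 ≈ 45,905.1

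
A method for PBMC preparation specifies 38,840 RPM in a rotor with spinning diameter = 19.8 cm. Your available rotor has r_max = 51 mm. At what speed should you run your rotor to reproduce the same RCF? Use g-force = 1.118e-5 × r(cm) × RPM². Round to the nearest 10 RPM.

Original rotor: r = 19.8 / 2 = 9.9 cm
RCF_original = 1.118 × 10⁻⁵ × 9.9 × (38840)² = 1.118 × 10⁻⁵ × 9.9 × 1,508,545,600 ≈ 166,968.8 × g
Your rotor: r = 51 mm = 5.1 cm
166,968.8 = 1.118 × 10⁻⁵ × 5.1 × N²
N² = 166,968.8 / (5.7018 × 10⁻⁵) = 2,928,352,450
N ≈ √2,928,352,450 ≈ 54,114.3

≈ 54110 RPM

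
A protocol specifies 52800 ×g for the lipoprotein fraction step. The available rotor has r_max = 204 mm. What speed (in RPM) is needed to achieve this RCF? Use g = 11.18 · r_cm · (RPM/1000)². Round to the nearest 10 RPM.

≈ 15220 RPM

r = 204 mm = 20.4 cm
52,800 = 11.18 × 20.4 × (N/1000)²
(N/1000)² = 52,800 / 228.072 = 231.5058
N = 1000 × √231.5058 ≈ 15,215.3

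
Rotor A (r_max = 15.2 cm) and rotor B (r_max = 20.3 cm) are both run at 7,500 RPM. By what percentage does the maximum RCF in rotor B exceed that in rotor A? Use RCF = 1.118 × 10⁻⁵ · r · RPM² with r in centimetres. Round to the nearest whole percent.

At equal RPM, RCF scales linearly with r: ratio = 20.3 / 15.2 = 1.3355.
So rotor B delivers 33.6% more g-force.

34%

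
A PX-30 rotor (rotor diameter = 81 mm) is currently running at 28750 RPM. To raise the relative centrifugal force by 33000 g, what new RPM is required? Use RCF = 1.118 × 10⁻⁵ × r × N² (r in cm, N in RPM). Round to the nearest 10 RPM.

r = 81 mm / 2 = 40.5 mm = 4.05 cm
Current RCF = 1.118 × 10⁻⁵ × 4.05 × (28750)² = 1.118 × 10⁻⁵ × 4.05 × 826,562,500 ≈ 37,425.9 × g
Target RCF = 37,425.9 + 33,000 = 70,425.9 × g
N² = 70,425.9 / (4.5279 × 10⁻⁵) = 1,555,376,665
N ≈ √1,555,376,665 ≈ 39,438.3

39440 RPM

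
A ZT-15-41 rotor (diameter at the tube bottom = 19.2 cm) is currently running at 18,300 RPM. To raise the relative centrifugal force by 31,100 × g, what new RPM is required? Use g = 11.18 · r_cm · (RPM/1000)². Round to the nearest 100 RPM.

25000 RPM

r = 19.2 / 2 = 9.6 cm
Current RCF = 11.18 × 9.6 × (18.3)² = 11.18 × 9.6 × 334.89 ≈ 35,943.1 × g
Target RCF = 35,943.1 + 31,100 = 67,043.1 × g
(N/1000)² = 67,043.1 / 107.328 = 624.6562
N = 1000 × √624.6562 ≈ 24,993.1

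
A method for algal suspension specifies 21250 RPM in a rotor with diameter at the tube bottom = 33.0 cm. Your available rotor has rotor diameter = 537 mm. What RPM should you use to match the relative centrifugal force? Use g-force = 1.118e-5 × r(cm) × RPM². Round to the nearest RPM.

16658 RPM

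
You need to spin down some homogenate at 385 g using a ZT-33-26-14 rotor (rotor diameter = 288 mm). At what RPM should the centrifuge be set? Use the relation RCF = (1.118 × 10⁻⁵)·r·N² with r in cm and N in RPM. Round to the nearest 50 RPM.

N ≈ 1550 RPM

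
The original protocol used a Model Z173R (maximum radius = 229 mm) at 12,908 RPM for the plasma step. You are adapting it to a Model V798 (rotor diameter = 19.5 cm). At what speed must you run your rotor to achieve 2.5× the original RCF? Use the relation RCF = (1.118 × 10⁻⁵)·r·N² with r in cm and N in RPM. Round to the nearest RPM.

Original rotor: r = 229 mm = 22.9 cm
RCF = 1.118 × 10⁻⁵ × r × N²
RCF_original = 1.118 × 10⁻⁵ × 22.9 × (12908)² = 1.118 × 10⁻⁵ × 22.9 × 166,616,464 ≈ 42,657.5 × g
Target RCF = 2.5 × 42,657.5 ≈ 106,643.8 × g
Your rotor: r = 19.5 / 2 = 9.75 cm
106,643.8 = 1.118 × 10⁻⁵ × 9.75 × N²
N² = 106,643.8 / (10.9005 × 10⁻⁵) = 978,338,608
N ≈ √978,338,608 ≈ 31,278.4

31278 RPM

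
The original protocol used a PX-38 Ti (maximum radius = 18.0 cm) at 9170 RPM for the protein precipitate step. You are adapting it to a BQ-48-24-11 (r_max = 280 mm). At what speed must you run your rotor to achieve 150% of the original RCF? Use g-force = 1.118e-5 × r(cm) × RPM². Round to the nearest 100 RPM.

RCF_original = 1.118 × 10⁻⁵ × 18 × (9170)² = 1.118 × 10⁻⁵ × 18 × 84,088,900 ≈ 16,922.1 × g
Target RCF = 1.5 × 16,922.1 ≈ 25,383.1 × g
Your rotor: r = 280 mm = 28.0 cm
25,383.1 = 1.118 × 10⁻⁵ × 28 × N²
N² = 25,383.1 / (31.304 × 10⁻⁵) = 81,085,804
N ≈ √81,085,804 ≈ 9,004.8

≈ 9000 RPM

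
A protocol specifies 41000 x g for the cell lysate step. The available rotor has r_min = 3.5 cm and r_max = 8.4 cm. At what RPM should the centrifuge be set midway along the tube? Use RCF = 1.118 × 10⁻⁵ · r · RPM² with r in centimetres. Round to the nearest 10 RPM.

r_avg = (3.5 + 8.4) / 2 = 5.95 cm
41,000 = 1.118 × 10⁻⁵ × 5.95 × N²
N² = 41,000 / (6.6521 × 10⁻⁵) = 616,346,718
N ≈ √616,346,718 ≈ 24,826.3

N ≈ 24830 RPM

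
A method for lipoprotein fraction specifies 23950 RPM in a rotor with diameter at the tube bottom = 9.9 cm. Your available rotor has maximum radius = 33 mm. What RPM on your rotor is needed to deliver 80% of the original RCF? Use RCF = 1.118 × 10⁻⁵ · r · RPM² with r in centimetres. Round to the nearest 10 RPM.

26240 RPM

Original rotor: r = 9.9 / 2 = 4.95 cm
RCF_original = 1.118 × 10⁻⁵ × 4.95 × (23950)² = 1.118 × 10⁻⁵ × 4.95 × 573,602,500 ≈ 31,743.7 × g
Target RCF = 0.8 × 31,743.7 ≈ 25,395 × g
Your rotor: r = 33 mm = 3.3 cm
25,395 = 1.118 × 10⁻⁵ × 3.3 × N²
N² = 25,395 / (3.6894 × 10⁻⁵) = 688,323,305
N ≈ √688,323,305 ≈ 26,235.9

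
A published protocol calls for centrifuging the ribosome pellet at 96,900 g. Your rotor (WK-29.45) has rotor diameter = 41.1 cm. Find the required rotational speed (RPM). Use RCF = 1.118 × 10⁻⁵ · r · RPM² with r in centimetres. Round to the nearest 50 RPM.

20550 RPM

r = 41.1 / 2 = 20.55 cm
96,900 = 1.118 × 10⁻⁵ × 20.55 × N²
N² = 96,900 / (22.9749 × 10⁻⁵) = 421,764,621
N ≈ √421,764,621 ≈ 20,536.9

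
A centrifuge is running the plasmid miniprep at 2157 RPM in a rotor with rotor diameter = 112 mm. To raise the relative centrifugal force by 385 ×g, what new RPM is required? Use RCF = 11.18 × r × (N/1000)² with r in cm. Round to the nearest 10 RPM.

N₂ ≈ 3290 RPM

r = 112 mm / 2 = 56 mm = 5.6 cm
Current RCF = 11.18 × 5.6 × (2.157)² = 11.18 × 5.6 × 4.652649 ≈ 291.3 × g
Target RCF = 291.3 + 385 = 676.3 × g
(N/1000)² = 676.3 / 62.608 = 10.80213
N = 1000 × √10.80213 ≈ 3,286.7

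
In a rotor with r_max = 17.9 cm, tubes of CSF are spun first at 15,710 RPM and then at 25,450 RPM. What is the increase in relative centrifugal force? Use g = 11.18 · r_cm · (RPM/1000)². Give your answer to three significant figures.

RCF₁ = 11.18 × 17.9 × (15.71)² = 11.18 × 17.9 × 246.8041 ≈ 49,390.9 × g
RCF₂ = 11.18 × 17.9 × (25.45)² = 11.18 × 17.9 × 647.7025 ≈ 129,619.5 × g
Increase = 129,619.5 − 49,390.9 = 80,228.6

≈ 80200 × g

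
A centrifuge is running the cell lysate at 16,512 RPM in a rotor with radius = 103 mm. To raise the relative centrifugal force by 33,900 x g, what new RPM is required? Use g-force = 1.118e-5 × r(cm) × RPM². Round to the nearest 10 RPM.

r = 103 mm = 10.3 cm
Current RCF = 1.118 × 10⁻⁵ × 10.3 × (16512)² = 1.118 × 10⁻⁵ × 10.3 × 272,646,144 ≈ 31,396.3 × g
Target RCF = 31,396.3 + 33,900 = 65,296.3 × g
N² = 65,296.3 / (11.5154 × 10⁻⁵) = 567,034,580
N ≈ √567,034,580 ≈ 23,812.5

N₂ ≈ 23810 RPM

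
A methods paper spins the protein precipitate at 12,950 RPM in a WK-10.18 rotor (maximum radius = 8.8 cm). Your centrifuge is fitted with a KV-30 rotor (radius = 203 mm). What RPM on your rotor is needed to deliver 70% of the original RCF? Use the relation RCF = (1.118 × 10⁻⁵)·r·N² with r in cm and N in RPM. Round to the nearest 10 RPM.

RCF = 1.118 × 10⁻⁵ × r × N²
RCF_original = 1.118 × 10⁻⁵ × 8.8 × (12950)² = 1.118 × 10⁻⁵ × 8.8 × 167,702,500 ≈ 16,499.2 × g
Target RCF = 0.7 × 16,499.2 ≈ 11,549.4 × g
Your rotor: r = 203 mm = 20.3 cm
11,549.4 = 1.118 × 10⁻⁵ × 20.3 × N²
N² = 11,549.4 / (22.6954 × 10⁻⁵) = 50,888,726
N ≈ √50,888,726 ≈ 7,133.6

7130 RPM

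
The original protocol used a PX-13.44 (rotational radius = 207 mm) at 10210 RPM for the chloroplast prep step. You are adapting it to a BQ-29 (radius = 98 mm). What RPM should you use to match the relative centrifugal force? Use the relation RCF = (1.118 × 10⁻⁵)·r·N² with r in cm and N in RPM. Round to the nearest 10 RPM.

Original rotor: r = 207 mm = 20.7 cm
RCF_original = 1.118 × 10⁻⁵ × 20.7 × (10210)² = 1.118 × 10⁻⁵ × 20.7 × 104,244,100 ≈ 24,124.8 × g
Your rotor: r = 98 mm = 9.8 cm
24,124.8 = 1.118 × 10⁻⁵ × 9.8 × N²
N² = 24,124.8 / (10.9564 × 10⁻⁵) = 220,189,113
N ≈ √220,189,113 ≈ 14,838.8

≈ 14840 RPM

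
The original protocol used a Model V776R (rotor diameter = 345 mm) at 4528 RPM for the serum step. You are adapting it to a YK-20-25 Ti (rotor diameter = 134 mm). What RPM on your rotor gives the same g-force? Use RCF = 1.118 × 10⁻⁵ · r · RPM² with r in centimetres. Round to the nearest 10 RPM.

≈ 7270 RPM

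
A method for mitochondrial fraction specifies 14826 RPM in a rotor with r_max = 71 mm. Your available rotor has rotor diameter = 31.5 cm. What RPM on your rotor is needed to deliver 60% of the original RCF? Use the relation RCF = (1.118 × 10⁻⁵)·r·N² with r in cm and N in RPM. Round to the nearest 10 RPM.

7710 RPM

Original rotor: r = 71 mm = 7.1 cm
RCF = 1.118 × 10⁻⁵ × r × N²
RCF_original = 1.118 × 10⁻⁵ × 7.1 × (14826)² = 1.118 × 10⁻⁵ × 7.1 × 219,810,276 ≈ 17,448.1 × g
Target RCF = 0.6 × 17,448.1 ≈ 10,468.9 × g
Your rotor: r = 31.5 / 2 = 15.75 cm
10,468.9 = 1.118 × 10⁻⁵ × 15.75 × N²
N² = 10,468.9 / (17.6085 × 10⁻⁵) = 59,453,673
N ≈ √59,453,673 ≈ 7,710.6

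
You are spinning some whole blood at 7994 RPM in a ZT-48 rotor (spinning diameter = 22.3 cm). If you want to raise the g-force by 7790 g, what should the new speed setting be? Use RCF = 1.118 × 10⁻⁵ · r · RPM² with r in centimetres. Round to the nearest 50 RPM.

N₂ ≈ 11250 RPM

r = 22.3 / 2 = 11.15 cm
Current RCF = 1.118 × 10⁻⁵ × 11.15 × (7994)² = 1.118 × 10⁻⁵ × 11.15 × 63,904,036 ≈ 7,966.1 × g
Target RCF = 7,966.1 + 7,790 = 15,756.1 × g
N² = 15,756.1 / (12.4657 × 10⁻⁵) = 126,395,630
N ≈ √126,395,630 ≈ 11,242.6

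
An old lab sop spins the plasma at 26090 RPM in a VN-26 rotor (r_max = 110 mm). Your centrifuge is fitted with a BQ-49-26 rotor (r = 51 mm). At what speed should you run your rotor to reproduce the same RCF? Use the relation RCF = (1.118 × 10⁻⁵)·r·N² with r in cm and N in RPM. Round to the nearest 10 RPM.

Original rotor: r = 110 mm = 11.0 cm
RCF = 1.118 × 10⁻⁵ × r × N²
RCF_original = 1.118 × 10⁻⁵ × 11 × (26090)² = 1.118 × 10⁻⁵ × 11 × 680,688,100 ≈ 83,711 × g
Your rotor: r = 51 mm = 5.1 cm
83,711 = 1.118 × 10⁻⁵ × 5.1 × N²
N² = 83,711 / (5.7018 × 10⁻⁵) = 1,468,150,409
N ≈ √1,468,150,409 ≈ 38,316.5

38320 RPM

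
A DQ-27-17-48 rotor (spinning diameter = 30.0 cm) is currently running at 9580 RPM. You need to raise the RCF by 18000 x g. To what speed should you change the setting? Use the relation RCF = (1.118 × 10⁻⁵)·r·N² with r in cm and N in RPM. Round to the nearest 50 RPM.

r = 30.0 / 2 = 15 cm
Current RCF = 1.118 × 10⁻⁵ × 15 × (9580)² = 1.118 × 10⁻⁵ × 15 × 91,776,400 ≈ 15,390.9 × g
Target RCF = 15,390.9 + 18,000 = 33,390.9 × g
N² = 33,390.9 / (16.77 × 10⁻⁵) = 199,110,912
N ≈ √199,110,912 ≈ 14,110.7

≈ 14100 RPM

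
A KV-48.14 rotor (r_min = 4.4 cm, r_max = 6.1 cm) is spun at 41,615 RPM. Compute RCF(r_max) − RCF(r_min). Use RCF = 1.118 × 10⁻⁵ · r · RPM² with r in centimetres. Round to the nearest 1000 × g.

ΔRCF ≈ 33000 x g

ΔRCF = 1.118 × 10⁻⁵ × (r_max − r_min) × N² = 1.118 × 10⁻⁵ × 1.7 × 1,731,808,225 ≈ 32,914.7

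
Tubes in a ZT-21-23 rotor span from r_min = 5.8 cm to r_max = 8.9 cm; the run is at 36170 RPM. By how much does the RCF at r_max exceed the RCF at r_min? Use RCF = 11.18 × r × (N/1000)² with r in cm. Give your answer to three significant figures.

≈ 45300 ×g

RCF_max = 11.18 × 8.9 × (36.17)² = 11.18 × 8.9 × 1,308.2689 ≈ 130,175.4 × g
RCF_min = 11.18 × 5.8 × (36.17)² = 11.18 × 5.8 × 1,308.2689 ≈ 84,833.4 × g
ΔRCF = 130,175.4 − 84,833.4 = 45,342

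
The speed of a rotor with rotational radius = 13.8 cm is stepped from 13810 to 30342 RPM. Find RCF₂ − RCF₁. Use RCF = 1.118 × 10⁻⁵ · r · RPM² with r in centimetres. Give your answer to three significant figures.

113000 x g

RCF₁ = 1.118 × 10⁻⁵ × 13.8 × (13810)² = 1.118 × 10⁻⁵ × 13.8 × 190,716,100 ≈ 29,424.4 × g
RCF₂ = 1.118 × 10⁻⁵ × 13.8 × (30342)² = 1.118 × 10⁻⁵ × 13.8 × 920,636,964 ≈ 142,039.6 × g
Increase = 142,039.6 − 29,424.4 = 112,615.2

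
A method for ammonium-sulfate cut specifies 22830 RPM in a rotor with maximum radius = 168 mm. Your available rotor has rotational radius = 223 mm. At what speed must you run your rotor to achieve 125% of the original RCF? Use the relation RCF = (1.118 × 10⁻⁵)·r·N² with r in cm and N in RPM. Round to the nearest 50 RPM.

Original rotor: r = 168 mm = 16.8 cm
RCF_original = 1.118 × 10⁻⁵ × 16.8 × (22830)² = 1.118 × 10⁻⁵ × 16.8 × 521,208,900 ≈ 97,895.5 × g
Target RCF = 1.25 × 97,895.5 ≈ 122,369.4 × g
Your rotor: r = 223 mm = 22.3 cm
122,369.4 = 1.118 × 10⁻⁵ × 22.3 × N²
N² = 122,369.4 / (24.9314 × 10⁻⁵) = 490,824,422
N ≈ √490,824,422 ≈ 22,154.6

22150 RPM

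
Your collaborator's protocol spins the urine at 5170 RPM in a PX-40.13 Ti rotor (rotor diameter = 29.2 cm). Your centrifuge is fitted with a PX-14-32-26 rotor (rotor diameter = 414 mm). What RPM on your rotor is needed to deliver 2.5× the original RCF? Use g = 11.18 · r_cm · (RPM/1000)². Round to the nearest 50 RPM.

≈ 6850 RPM

Original rotor: r = 29.2 / 2 = 14.6 cm
RCF_original = 11.18 × 14.6 × (5.17)² = 11.18 × 14.6 × 26.7289 ≈ 4,362.9 × g
Target RCF = 2.5 × 4,362.9 ≈ 10,907.2 × g
Your rotor: r = 414 mm / 2 = 207 mm = 20.7 cm
10,907.2 = 11.18 × 20.7 × (N/1000)²
(N/1000)² = 10,907.2 / 231.426 = 47.1304
N = 1000 × √47.1304 ≈ 6,865.2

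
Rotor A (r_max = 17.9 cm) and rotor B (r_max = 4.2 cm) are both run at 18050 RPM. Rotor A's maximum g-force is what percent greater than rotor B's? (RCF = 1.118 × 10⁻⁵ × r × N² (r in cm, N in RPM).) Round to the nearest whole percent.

At equal RPM, RCF scales linearly with r: ratio = 17.9 / 4.2 = 4.2619.
So rotor A delivers 326.2% more g-force.

326%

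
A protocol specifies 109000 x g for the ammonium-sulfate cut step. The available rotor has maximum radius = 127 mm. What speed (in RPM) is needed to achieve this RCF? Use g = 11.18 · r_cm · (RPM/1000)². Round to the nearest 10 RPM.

r = 127 mm = 12.7 cm
109,000 = 11.18 × 12.7 × (N/1000)²
(N/1000)² = 109,000 / 141.986 = 767.6813
N = 1000 × √767.6813 ≈ 27,707.1

27710 RPM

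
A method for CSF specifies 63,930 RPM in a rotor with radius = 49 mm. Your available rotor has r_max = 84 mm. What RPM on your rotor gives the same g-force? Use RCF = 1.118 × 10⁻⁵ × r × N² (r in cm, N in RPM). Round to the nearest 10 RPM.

Original rotor: r = 49 mm = 4.9 cm
RCF_original = 1.118 × 10⁻⁵ × 4.9 × (63930)² = 1.118 × 10⁻⁵ × 4.9 × 4,087,044,900 ≈ 223,896.5 × g
Your rotor: r = 84 mm = 8.4 cm
223,896.5 = 1.118 × 10⁻⁵ × 8.4 × N²
N² = 223,896.5 / (9.3912 × 10⁻⁵) = 2,384,109,592
N ≈ √2,384,109,592 ≈ 48,827.3

≈ 48830 RPM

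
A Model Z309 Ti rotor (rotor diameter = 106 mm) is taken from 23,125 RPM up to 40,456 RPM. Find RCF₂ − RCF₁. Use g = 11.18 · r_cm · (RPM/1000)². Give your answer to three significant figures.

r = 106 mm / 2 = 53 mm = 5.3 cm
RCF₁ = 11.18 × 5.3 × (23.125)² = 11.18 × 5.3 × 534.765625 ≈ 31,687 × g
RCF₂ = 11.18 × 5.3 × (40.456)² = 11.18 × 5.3 × 1,636.687936 ≈ 96,980.3 × g
Increase = 96,980.3 − 31,687 = 65,293.3

≈ 65300 × g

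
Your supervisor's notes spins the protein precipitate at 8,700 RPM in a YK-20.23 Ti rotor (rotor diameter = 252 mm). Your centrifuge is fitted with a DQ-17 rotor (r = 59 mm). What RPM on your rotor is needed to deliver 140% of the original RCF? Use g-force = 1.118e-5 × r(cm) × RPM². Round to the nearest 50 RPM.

≈ 15050 RPM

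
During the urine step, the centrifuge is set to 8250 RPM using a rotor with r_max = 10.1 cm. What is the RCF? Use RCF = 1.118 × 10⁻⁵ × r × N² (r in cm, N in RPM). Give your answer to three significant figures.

≈ 7690 g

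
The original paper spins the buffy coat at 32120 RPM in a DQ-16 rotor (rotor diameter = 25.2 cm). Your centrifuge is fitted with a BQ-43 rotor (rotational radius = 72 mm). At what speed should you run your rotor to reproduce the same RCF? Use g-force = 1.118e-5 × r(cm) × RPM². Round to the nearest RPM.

≈ 42491 RPM

Original rotor: r = 25.2 / 2 = 12.6 cm
RCF = 1.118 × 10⁻⁵ × r × N²
RCF_original = 1.118 × 10⁻⁵ × 12.6 × (32120)² = 1.118 × 10⁻⁵ × 12.6 × 1,031,694,400 ≈ 145,332.7 × g
Your rotor: r = 72 mm = 7.2 cm
145,332.7 = 1.118 × 10⁻⁵ × 7.2 × N²
N² = 145,332.7 / (8.0496 × 10⁻⁵) = 1,805,464,868
N ≈ √1,805,464,868 ≈ 42,490.8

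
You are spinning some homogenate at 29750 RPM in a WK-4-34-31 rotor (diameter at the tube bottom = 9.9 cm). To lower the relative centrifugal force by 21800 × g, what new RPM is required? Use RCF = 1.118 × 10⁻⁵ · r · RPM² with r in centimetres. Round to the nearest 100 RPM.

N₂ ≈ 22200 RPM

r = 9.9 / 2 = 4.95 cm
Current RCF = 1.118 × 10⁻⁵ × 4.95 × (29750)² = 1.118 × 10⁻⁵ × 4.95 × 885,062,500 ≈ 48,980.2 × g
Target RCF = 48,980.2 − 21,800 = 27,180.2 × g
N² = 27,180.2 / (5.5341 × 10⁻⁵) = 491,140,384
N ≈ √491,140,384 ≈ 22,161.7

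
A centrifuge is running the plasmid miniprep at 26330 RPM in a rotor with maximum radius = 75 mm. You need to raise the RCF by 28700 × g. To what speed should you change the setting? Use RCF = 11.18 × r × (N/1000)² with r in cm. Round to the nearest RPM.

32180 RPM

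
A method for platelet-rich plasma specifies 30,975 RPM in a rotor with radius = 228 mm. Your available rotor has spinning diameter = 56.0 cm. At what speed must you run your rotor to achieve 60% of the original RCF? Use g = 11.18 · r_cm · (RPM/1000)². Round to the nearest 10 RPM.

≈ 21650 RPM

Original rotor: r = 228 mm = 22.8 cm
RCF = 11.18 × r × (N/1000)²
RCF_original = 11.18 × 22.8 × (30.975)² = 11.18 × 22.8 × 959.450625 ≈ 244,567.8 × g
Target RCF = 0.6 × 244,567.8 ≈ 146,740.7 × g
Your rotor: r = 56.0 / 2 = 28 cm
146,740.7 = 11.18 × 28 × (N/1000)²
(N/1000)² = 146,740.7 / 313.04 = 468.7602
N = 1000 × √468.7602 ≈ 21,650.9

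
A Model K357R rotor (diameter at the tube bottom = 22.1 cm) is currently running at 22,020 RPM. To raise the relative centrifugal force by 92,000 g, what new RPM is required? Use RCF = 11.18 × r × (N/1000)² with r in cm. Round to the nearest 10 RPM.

≈ 35070 RPM

r = 22.1 / 2 = 11.05 cm
Current RCF = 11.18 × 11.05 × (22.02)² = 11.18 × 11.05 × 484.8804 ≈ 59,901.6 × g
Target RCF = 59,901.6 + 92,000 = 151,901.6 × g
(N/1000)² = 151,901.6 / 123.539 = 1229.584
N = 1000 × √1229.584 ≈ 35,065.4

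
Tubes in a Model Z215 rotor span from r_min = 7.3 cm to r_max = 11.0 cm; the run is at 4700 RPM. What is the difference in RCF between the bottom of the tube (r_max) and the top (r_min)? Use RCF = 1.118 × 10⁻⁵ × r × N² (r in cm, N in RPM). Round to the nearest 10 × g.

910 g

ΔRCF = 1.118 × 10⁻⁵ × (r_max − r_min) × N² = 1.118 × 10⁻⁵ × 3.7 × 22,090,000 ≈ 913.8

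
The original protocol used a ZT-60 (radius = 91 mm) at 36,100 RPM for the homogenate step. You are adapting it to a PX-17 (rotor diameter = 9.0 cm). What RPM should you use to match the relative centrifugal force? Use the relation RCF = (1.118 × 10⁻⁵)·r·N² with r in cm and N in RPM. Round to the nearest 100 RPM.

≈ 51300 RPM

Original rotor: r = 91 mm = 9.1 cm
RCF_original = 1.118 × 10⁻⁵ × 9.1 × (36100)² = 1.118 × 10⁻⁵ × 9.1 × 1,303,210,000 ≈ 132,586 × g
Your rotor: r = 9.0 / 2 = 4.5 cm
132,586 = 1.118 × 10⁻⁵ × 4.5 × N²
N² = 132,586 / (5.031 × 10⁻⁵) = 2,635,380,640
N ≈ √2,635,380,640 ≈ 51,336.0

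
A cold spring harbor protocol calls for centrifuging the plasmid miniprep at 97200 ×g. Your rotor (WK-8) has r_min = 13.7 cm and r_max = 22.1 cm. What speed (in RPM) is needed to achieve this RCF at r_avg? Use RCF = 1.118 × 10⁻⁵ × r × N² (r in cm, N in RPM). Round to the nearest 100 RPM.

r_avg = (13.7 + 22.1) / 2 = 17.9 cm
RCF = 1.118 × 10⁻⁵ × r × N²
97,200 = 1.118 × 10⁻⁵ × 17.9 × N²
N² = 97,200 / (20.0122 × 10⁻⁵) = 485,703,721
N ≈ √485,703,721 ≈ 22,038.7

N ≈ 22000 RPM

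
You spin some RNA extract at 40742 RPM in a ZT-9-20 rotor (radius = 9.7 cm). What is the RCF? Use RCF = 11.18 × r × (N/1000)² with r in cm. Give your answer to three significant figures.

180000 × g

RCF = 11.18 × 9.7 × (40.742)² = 11.18 × 9.7 × 1,659.910564 ≈ 180,010.7 × g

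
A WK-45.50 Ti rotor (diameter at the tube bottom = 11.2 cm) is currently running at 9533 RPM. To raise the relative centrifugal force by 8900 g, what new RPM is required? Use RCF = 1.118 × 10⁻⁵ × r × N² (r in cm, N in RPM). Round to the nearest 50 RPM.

r = 11.2 / 2 = 5.6 cm
Current RCF = 1.118 × 10⁻⁵ × 5.6 × (9533)² = 1.118 × 10⁻⁵ × 5.6 × 90,878,089 ≈ 5,689.7 × g
Target RCF = 5,689.7 + 8,900 = 14,589.7 × g
N² = 14,589.7 / (6.2608 × 10⁻⁵) = 233,032,520
N ≈ √233,032,520 ≈ 15,265.4

≈ 15250 RPM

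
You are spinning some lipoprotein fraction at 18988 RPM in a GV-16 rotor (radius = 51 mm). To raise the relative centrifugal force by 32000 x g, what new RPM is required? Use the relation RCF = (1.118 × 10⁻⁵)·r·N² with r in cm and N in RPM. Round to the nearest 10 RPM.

r = 51 mm = 5.1 cm
Current RCF = 1.118 × 10⁻⁵ × 5.1 × (18988)² = 1.118 × 10⁻⁵ × 5.1 × 360,544,144 ≈ 20,557.5 × g
Target RCF = 20,557.5 + 32,000 = 52,557.5 × g
N² = 52,557.5 / (5.7018 × 10⁻⁵) = 921,770,318
N ≈ √921,770,318 ≈ 30,360.7

30360 RPM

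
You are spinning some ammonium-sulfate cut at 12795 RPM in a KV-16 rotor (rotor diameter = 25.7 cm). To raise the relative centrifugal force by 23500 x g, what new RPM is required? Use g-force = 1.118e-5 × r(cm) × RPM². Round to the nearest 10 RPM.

r = 25.7 / 2 = 12.85 cm
Current RCF = 1.118 × 10⁻⁵ × 12.85 × (12795)² = 1.118 × 10⁻⁵ × 12.85 × 163,712,025 ≈ 23,519.4 × g
Target RCF = 23,519.4 + 23,500 = 47,019.4 × g
N² = 47,019.4 / (14.3663 × 10⁻⁵) = 327,289,560
N ≈ √327,289,560 ≈ 18,091.1

N₂ ≈ 18090 RPM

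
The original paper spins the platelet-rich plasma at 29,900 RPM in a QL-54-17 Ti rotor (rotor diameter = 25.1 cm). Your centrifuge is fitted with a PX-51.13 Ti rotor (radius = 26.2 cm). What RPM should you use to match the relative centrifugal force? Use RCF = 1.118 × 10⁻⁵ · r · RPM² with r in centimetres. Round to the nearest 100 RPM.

Original rotor: r = 25.1 / 2 = 12.55 cm
RCF_original = 1.118 × 10⁻⁵ × 12.55 × (29900)² = 1.118 × 10⁻⁵ × 12.55 × 894,010,000 ≈ 125,437.6 × g
125,437.6 = 1.118 × 10⁻⁵ × 26.2 × N²
N² = 125,437.6 / (29.2916 × 10⁻⁵) = 428,237,447
N ≈ √428,237,447 ≈ 20,693.9

≈ 20700 RPM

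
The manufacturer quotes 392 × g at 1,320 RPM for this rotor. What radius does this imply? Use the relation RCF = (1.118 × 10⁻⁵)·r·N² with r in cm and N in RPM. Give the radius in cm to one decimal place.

≈ 20.1 cm

392 = 1.118 × 10⁻⁵ × r × (1320)²
r = 392 / (1.118 × 10⁻⁵ × 1,742,400) = 392 / 19.48003 ≈ 20.123 cm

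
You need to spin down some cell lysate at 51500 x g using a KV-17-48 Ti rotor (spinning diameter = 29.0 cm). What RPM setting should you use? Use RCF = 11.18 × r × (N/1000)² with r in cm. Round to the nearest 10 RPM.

r = 29.0 / 2 = 14.5 cm
RCF = 11.18 × r × (N/1000)²
51,500 = 11.18 × 14.5 × (N/1000)²
(N/1000)² = 51,500 / 162.11 = 317.6855
N = 1000 × √317.6855 ≈ 17,823.7

17820 RPM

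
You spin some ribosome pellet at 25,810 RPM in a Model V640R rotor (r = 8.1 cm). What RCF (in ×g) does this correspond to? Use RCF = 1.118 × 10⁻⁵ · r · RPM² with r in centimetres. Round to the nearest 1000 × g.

RCF = 1.118 × 10⁻⁵ × 8.1 × (25810)² = 1.118 × 10⁻⁵ × 8.1 × 666,156,100 ≈ 60,325.8 × g

60000 ×g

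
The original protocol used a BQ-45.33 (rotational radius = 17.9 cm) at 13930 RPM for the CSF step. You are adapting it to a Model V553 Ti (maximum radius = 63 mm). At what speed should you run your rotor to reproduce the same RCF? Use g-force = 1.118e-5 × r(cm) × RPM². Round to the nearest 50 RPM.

RCF_original = 1.118 × 10⁻⁵ × 17.9 × (13930)² = 1.118 × 10⁻⁵ × 17.9 × 194,044,900 ≈ 38,832.7 × g
Your rotor: r = 63 mm = 6.3 cm
38,832.7 = 1.118 × 10⁻⁵ × 6.3 × N²
N² = 38,832.7 / (7.0434 × 10⁻⁵) = 551,334,583
N ≈ √551,334,583 ≈ 23,480.5

23500 RPM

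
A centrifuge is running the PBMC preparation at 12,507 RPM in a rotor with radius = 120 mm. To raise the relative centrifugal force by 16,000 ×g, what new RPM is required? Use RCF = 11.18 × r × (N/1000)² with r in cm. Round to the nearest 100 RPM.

N₂ ≈ 16600 RPM

r = 120 mm = 12.0 cm
Current RCF = 11.18 × 12 × (12.507)² = 11.18 × 12 × 156.425049 ≈ 20,986 × g
Target RCF = 20,986 + 16,000 = 36,986 × g
(N/1000)² = 36,986 / 134.16 = 275.6857
N = 1000 × √275.6857 ≈ 16,603.8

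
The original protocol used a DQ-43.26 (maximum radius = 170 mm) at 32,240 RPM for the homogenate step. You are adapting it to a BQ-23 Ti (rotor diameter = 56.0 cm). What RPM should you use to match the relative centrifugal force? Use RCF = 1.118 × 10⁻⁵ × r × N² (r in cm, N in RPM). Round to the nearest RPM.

≈ 25121 RPM

Original rotor: r = 170 mm = 17.0 cm
RCF = 1.118 × 10⁻⁵ × r × N²
RCF_original = 1.118 × 10⁻⁵ × 17 × (32240)² = 1.118 × 10⁻⁵ × 17 × 1,039,417,600 ≈ 197,551.7 × g
Your rotor: r = 56.0 / 2 = 28 cm
197,551.7 = 1.118 × 10⁻⁵ × 28 × N²
N² = 197,551.7 / (31.304 × 10⁻⁵) = 631,074,942
N ≈ √631,074,942 ≈ 25,121.2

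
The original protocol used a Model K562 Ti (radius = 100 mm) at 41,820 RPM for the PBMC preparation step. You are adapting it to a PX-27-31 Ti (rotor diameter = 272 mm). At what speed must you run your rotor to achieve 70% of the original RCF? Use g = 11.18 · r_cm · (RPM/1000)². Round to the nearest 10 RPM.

Original rotor: r = 100 mm = 10.0 cm
RCF_original = 11.18 × 10 × (41.82)² = 11.18 × 10 × 1,748.9124 ≈ 195,528.4 × g
Target RCF = 0.7 × 195,528.4 ≈ 136,869.9 × g
Your rotor: r = 272 mm / 2 = 136 mm = 13.6 cm
136,869.9 = 11.18 × 13.6 × (N/1000)²
(N/1000)² = 136,869.9 / 152.048 = 900.1756
N = 1000 × √900.1756 ≈ 30,002.9

30000 RPM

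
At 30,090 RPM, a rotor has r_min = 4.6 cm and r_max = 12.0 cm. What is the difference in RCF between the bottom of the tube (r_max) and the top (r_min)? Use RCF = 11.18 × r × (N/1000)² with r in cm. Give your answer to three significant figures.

ΔRCF ≈ 74900 x g

RCF_max = 11.18 × 12 × (30.09)² = 11.18 × 12 × 905.4081 ≈ 121,469.6 × g
RCF_min = 11.18 × 4.6 × (30.09)² = 11.18 × 4.6 × 905.4081 ≈ 46,563.3 × g
ΔRCF = 121,469.6 − 46,563.3 = 74,906.3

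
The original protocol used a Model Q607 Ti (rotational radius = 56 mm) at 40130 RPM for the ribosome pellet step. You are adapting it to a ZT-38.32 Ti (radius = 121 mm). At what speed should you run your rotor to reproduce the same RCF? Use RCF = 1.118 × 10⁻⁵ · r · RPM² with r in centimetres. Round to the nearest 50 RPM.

Original rotor: r = 56 mm = 5.6 cm
RCF_original = 1.118 × 10⁻⁵ × 5.6 × (40130)² = 1.118 × 10⁻⁵ × 5.6 × 1,610,416,900 ≈ 100,825 × g
Your rotor: r = 121 mm = 12.1 cm
100,825 = 1.118 × 10⁻⁵ × 12.1 × N²
N² = 100,825 / (13.5278 × 10⁻⁵) = 745,317,051
N ≈ √745,317,051 ≈ 27,300.5

≈ 27300 RPM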